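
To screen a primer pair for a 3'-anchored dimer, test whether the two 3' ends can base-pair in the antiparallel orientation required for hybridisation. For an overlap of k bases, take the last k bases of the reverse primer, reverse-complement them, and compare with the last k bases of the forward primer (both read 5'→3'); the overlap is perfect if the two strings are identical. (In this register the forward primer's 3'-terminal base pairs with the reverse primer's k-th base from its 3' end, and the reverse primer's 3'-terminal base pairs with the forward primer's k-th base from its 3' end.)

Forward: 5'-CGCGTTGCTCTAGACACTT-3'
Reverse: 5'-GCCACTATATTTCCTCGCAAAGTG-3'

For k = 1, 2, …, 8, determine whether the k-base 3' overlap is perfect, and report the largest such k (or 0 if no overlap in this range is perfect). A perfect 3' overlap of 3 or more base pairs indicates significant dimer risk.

Last 8 bases (5'→3') — forward …AGACACTT, reverse …GCAAAGTG.
Reverse complement of the reverse primer's last 8 bases: CACTTTGC; its first k bases are the reverse complement of the reverse primer's last k bases, so a perfect k-base overlap needs the forward primer's last k bases to equal them.
Comparing (forward last k vs required): k=1: T vs C ✗; k=2: TT vs CA ✗; k=3: CTT vs CAC ✗; k=4: ACTT vs CACT ✗; k=5: CACTT vs CACTT ✓; k=6: ACACTT vs CACTTT ✗; k=7: GACACTT vs CACTTTG ✗; k=8: AGACACTT vs CACTTTGC ✗.
Only k = 5 is perfect, so the longest perfect 3' overlap is 5.

Longest perfect overlap: 5 complementary base pairs; significant dimer risk (threshold 3).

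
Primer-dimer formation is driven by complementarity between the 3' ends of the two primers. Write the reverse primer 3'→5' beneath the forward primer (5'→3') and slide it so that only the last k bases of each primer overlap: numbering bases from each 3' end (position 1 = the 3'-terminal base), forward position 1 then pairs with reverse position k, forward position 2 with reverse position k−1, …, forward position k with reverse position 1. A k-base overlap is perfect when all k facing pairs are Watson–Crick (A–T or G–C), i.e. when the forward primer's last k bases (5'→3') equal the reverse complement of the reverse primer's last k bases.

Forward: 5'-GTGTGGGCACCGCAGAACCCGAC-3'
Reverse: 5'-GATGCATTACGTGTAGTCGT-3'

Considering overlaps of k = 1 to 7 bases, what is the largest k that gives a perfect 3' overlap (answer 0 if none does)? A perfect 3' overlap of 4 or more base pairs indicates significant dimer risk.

Last 7 bases (5'→3') — forward …ACCCGAC, reverse …TAGTCGT.
Reverse complement of the reverse primer's last 7 bases: ACGACTA; its first k bases are the reverse complement of the reverse primer's last k bases, so a perfect k-base overlap needs the forward primer's last k bases to equal them.
Comparing (forward last k vs required): k=1: C vs A ✗; k=2: AC vs AC ✓; k=3: GAC vs ACG ✗; k=4: CGAC vs ACGA ✗; k=5: CCGAC vs ACGAC ✗; k=6: CCCGAC vs ACGACT ✗; k=7: ACCCGAC vs ACGACTA ✗.
Only k = 2 is perfect, so the longest perfect 3' overlap is 2.

Longest perfect overlap: 2 complementary base pairs; below the dimer-risk threshold (threshold 4).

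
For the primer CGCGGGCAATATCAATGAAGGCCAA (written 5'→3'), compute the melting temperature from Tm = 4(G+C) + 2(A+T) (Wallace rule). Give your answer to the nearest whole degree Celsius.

Base counts: A=9, T=3, G=7, C=6 (length 25).
Tm = 2·(9+3) + 4·(7+6) = 2·12 + 4·13 = 24 + 52 = 76°C.

76°C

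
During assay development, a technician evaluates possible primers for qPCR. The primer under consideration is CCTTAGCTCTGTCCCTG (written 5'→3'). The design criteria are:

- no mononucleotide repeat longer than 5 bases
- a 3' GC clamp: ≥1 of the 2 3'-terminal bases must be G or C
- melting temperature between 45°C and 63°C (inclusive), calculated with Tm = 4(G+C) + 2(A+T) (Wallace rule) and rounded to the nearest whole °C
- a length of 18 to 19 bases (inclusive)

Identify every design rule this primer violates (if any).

Base counts: A=1, T=6, G=3, C=7 (length 17).
homopolymer run: longest run = 3 ✓
GC clamp: 3' end TG has 1 G/C ✓
Tm: Tm = 2·7 + 4·10 = 54°C ✓
length: length 17, outside 18–19 ✗

Fails: length.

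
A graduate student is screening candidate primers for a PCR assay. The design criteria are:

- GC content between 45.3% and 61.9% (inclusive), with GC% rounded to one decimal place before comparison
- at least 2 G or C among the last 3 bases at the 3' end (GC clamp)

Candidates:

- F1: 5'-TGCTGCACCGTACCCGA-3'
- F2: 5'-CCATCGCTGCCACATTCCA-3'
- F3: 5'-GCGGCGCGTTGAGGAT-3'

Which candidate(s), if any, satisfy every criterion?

F2 only.

F1 (17 nt, A=3 T=3 G=4 C=7): GC 11/17 = 64.7%, outside 45.3–61.9% ✗; 3' end CGA has 2 G/C ✓ — fails.
F2 (19 nt, A=4 T=4 G=2 C=9): GC 11/19 = 57.9% ✓; 3' end CCA has 2 G/C ✓ — passes.
F3 (16 nt, A=2 T=3 G=8 C=3): GC 11/16 = 68.8%, outside 45.3–61.9% ✗; 3' end GAT has 1 G/C, need ≥2 ✗ — fails.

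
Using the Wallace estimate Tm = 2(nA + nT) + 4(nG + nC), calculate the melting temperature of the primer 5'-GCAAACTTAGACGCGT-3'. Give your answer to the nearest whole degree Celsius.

Base counts: A=5, T=3, G=4, C=4 (length 16).
Tm = 2·(5+3) + 4·(4+4) = 2·8 + 4·8 = 16 + 32 = 48°C.

48°C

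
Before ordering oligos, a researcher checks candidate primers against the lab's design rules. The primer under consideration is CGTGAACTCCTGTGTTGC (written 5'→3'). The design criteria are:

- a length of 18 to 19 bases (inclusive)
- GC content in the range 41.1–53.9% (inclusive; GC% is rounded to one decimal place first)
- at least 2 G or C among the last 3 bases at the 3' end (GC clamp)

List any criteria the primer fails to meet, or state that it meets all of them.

Fails: GC content.

Base counts: A=2, T=6, G=5, C=5 (length 18).
length: length 18 ✓
GC content: GC 10/18 = 55.6%, outside 41.1–53.9% ✗
GC clamp: 3' end TGC has 2 G/C ✓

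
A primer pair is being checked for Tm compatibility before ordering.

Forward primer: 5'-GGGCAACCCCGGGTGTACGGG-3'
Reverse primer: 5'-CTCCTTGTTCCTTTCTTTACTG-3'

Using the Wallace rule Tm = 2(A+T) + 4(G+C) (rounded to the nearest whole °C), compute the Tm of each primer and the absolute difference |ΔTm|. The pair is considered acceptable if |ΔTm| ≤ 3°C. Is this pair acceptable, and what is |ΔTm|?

|ΔTm| = 12°C; the pair is not acceptable.

Forward: A=3 T=2 G=10 C=6 → Tm = 2·5 + 4·16 = 74°C.
Reverse: A=1 T=12 G=2 C=7 → Tm = 2·13 + 4·9 = 62°C.
|ΔTm| = |74 − 62| = 12°C, > 3°C.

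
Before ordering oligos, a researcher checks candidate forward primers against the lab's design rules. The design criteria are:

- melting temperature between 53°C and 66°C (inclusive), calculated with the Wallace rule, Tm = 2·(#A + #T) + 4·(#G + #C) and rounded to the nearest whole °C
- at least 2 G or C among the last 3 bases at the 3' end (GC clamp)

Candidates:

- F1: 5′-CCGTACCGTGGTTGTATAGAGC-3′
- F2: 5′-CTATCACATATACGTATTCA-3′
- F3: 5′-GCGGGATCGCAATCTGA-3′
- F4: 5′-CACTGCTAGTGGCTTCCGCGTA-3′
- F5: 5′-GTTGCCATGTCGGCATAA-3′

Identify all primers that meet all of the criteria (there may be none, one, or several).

F1 (22 nt, A=4 T=6 G=7 C=5): Tm = 2·10 + 4·12 = 68°C, outside 53–66°C ✗; 3' end AGC has 2 G/C ✓ — fails.
F2 (20 nt, A=7 T=7 G=1 C=5): Tm = 2·14 + 4·6 = 52°C, outside 53–66°C ✗; 3' end TCA has 1 G/C, need ≥2 ✗ — fails.
F3 (17 nt, A=4 T=3 G=6 C=4): Tm = 2·7 + 4·10 = 54°C ✓; 3' end TGA has 1 G/C, need ≥2 ✗ — fails.
F4 (22 nt, A=3 T=6 G=6 C=7): Tm = 2·9 + 4·13 = 70°C, outside 53–66°C ✗; 3' end GTA has 1 G/C, need ≥2 ✗ — fails.
F5 (18 nt, A=4 T=5 G=5 C=4): Tm = 2·9 + 4·9 = 54°C ✓; 3' end TAA has 0 G/C, need ≥2 ✗ — fails.

None of the candidates satisfy all criteria.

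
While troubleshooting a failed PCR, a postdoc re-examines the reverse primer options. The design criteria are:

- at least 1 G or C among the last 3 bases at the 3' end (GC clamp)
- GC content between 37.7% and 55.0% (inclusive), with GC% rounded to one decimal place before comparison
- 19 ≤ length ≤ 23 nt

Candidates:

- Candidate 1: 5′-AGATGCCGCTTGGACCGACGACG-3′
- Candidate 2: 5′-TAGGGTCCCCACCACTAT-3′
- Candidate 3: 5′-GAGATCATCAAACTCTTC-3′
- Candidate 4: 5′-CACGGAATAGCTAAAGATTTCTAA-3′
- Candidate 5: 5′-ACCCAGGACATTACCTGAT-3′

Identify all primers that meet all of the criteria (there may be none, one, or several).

Candidate 5 only.

Candidate 1 (23 nt, A=5 T=3 G=8 C=7): 3' end ACG has 2 G/C ✓; GC 15/23 = 65.2%, outside 37.7–55.0% ✗; length 23 ✓ — fails.
Candidate 2 (18 nt, A=4 T=4 G=3 C=7): 3' end TAT has 0 G/C, need ≥1 ✗; GC 10/18 = 55.6%, outside 37.7–55.0% ✗; length 18, outside 19–23 ✗ — fails.
Candidate 3 (18 nt, A=6 T=5 G=2 C=5): 3' end TTC has 1 G/C ✓; GC 7/18 = 38.9% ✓; length 18, outside 19–23 ✗ — fails.
Candidate 4 (24 nt, A=10 T=6 G=4 C=4): 3' end TAA has 0 G/C, need ≥1 ✗; GC 8/24 = 33.3%, outside 37.7–55.0% ✗; length 24, outside 19–23 ✗ — fails.
Candidate 5 (19 nt, A=6 T=4 G=3 C=6): 3' end GAT has 1 G/C ✓; GC 9/19 = 47.4% ✓; length 19 ✓ — passes.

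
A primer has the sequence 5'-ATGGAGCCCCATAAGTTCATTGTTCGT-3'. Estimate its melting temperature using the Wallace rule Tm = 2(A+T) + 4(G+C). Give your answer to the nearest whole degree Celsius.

78°C

Base counts: A=6, T=9, G=6, C=6 (length 27).
Tm = 2·(6+9) + 4·(6+6) = 2·15 + 4·12 = 30 + 48 = 78°C.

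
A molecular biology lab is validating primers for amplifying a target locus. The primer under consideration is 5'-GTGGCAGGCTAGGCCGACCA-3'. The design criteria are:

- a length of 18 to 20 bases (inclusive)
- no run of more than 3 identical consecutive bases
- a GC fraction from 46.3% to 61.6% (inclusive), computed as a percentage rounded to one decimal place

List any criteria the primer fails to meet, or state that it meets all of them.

Fails: GC content.

Base counts: A=4, T=2, G=8, C=6 (length 20).
length: length 20 ✓
homopolymer run: longest run = 2 ✓
GC content: GC 14/20 = 70.0%, outside 46.3–61.6% ✗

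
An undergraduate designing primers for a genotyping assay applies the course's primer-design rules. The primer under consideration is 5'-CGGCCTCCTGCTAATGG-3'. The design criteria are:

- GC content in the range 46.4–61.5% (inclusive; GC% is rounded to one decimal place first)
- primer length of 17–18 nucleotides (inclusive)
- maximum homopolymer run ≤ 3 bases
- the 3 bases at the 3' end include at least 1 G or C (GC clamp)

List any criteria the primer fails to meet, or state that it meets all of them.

Fails: GC content.

Base counts: A=2, T=4, G=5, C=6 (length 17).
GC content: GC 11/17 = 64.7%, outside 46.4–61.5% ✗
length: length 17 ✓
homopolymer run: longest run = 2 ✓
GC clamp: 3' end TGG has 2 G/C ✓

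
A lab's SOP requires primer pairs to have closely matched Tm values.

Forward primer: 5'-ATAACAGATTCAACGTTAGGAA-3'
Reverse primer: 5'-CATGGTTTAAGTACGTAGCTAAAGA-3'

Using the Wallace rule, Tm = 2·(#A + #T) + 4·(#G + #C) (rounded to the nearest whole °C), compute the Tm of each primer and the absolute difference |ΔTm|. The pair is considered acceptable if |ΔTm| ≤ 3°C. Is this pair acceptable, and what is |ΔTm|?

|ΔTm| = 10°C; the pair is not acceptable.

Forward: A=10 T=5 G=4 C=3 → Tm = 2·15 + 4·7 = 58°C.
Reverse: A=9 T=7 G=6 C=3 → Tm = 2·16 + 4·9 = 68°C.
|ΔTm| = |58 − 68| = 10°C, > 3°C.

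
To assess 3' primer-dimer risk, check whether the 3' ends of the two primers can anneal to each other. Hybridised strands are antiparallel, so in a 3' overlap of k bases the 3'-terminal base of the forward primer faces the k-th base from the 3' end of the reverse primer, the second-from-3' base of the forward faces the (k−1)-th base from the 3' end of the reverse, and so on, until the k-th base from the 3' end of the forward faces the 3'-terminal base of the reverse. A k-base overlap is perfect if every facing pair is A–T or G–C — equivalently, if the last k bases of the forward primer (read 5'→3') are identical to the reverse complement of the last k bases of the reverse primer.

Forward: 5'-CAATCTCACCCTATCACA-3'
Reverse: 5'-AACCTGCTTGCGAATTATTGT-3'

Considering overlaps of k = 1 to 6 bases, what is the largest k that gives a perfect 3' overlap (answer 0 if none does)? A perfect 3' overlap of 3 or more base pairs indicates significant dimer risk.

Last 6 bases (5'→3') — forward …ATCACA, reverse …TATTGT.
Reverse complement of the reverse primer's last 6 bases: ACAATA; its first k bases are the reverse complement of the reverse primer's last k bases, so a perfect k-base overlap needs the forward primer's last k bases to equal them.
Comparing (forward last k vs required): k=1: A vs A ✓; k=2: CA vs AC ✗; k=3: ACA vs ACA ✓; k=4: CACA vs ACAA ✗; k=5: TCACA vs ACAAT ✗; k=6: ATCACA vs ACAATA ✗.
Perfect overlaps at k = 1, 3; the largest is 3.

Longest perfect overlap: 3 complementary base pairs; significant dimer risk (threshold 3).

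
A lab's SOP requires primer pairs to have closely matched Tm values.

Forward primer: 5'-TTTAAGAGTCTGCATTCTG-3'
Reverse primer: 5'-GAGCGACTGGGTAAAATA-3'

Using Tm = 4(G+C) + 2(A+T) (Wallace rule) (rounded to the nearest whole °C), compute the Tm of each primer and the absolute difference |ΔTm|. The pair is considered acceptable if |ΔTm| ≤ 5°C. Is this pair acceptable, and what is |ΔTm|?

|ΔTm| = 0°C; the pair is acceptable.

Forward: A=4 T=8 G=4 C=3 → Tm = 2·12 + 4·7 = 52°C.
Reverse: A=7 T=3 G=6 C=2 → Tm = 2·10 + 4·8 = 52°C.
|ΔTm| = |52 − 52| = 0°C, ≤ 5°C.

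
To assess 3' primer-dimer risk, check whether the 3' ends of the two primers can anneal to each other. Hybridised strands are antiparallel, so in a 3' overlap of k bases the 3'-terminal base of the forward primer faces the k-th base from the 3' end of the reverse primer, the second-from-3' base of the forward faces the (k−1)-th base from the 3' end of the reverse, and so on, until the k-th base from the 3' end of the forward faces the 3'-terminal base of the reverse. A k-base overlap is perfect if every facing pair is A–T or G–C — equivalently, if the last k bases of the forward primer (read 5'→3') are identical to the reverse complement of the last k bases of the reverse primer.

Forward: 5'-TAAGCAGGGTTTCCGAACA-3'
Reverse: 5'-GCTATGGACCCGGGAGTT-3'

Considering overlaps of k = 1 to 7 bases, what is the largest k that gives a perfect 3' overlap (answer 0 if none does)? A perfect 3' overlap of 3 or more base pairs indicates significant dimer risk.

Longest perfect overlap: 1 complementary base pair; below the dimer-risk threshold (threshold 3).

Last 7 bases (5'→3') — forward …CCGAACA, reverse …GGGAGTT.
Reverse complement of the reverse primer's last 7 bases: AACTCCC; its first k bases are the reverse complement of the reverse primer's last k bases, so a perfect k-base overlap needs the forward primer's last k bases to equal them.
Comparing (forward last k vs required): k=1: A vs A ✓; k=2: CA vs AA ✗; k=3: ACA vs AAC ✗; k=4: AACA vs AACT ✗; k=5: GAACA vs AACTC ✗; k=6: CGAACA vs AACTCC ✗; k=7: CCGAACA vs AACTCCC ✗.
Only k = 1 is perfect, so the longest perfect 3' overlap is 1.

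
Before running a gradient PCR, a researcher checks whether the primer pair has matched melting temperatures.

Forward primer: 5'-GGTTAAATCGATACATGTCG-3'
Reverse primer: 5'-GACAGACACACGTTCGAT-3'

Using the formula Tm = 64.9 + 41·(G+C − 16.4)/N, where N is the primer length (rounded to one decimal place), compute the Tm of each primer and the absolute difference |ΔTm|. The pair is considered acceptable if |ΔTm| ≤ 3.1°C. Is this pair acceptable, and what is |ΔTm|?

Forward: G+C = 8, N = 20 → Tm = 64.9 + 41·(8 − 16.4)/20 = 47.7°C.
Reverse: G+C = 9, N = 18 → Tm = 64.9 + 41·(9 − 16.4)/18 = 48.0°C.
|ΔTm| = |47.7 − 48.0| = 0.3°C, ≤ 3.1°C.

|ΔTm| = 0.3°C; the pair is acceptable.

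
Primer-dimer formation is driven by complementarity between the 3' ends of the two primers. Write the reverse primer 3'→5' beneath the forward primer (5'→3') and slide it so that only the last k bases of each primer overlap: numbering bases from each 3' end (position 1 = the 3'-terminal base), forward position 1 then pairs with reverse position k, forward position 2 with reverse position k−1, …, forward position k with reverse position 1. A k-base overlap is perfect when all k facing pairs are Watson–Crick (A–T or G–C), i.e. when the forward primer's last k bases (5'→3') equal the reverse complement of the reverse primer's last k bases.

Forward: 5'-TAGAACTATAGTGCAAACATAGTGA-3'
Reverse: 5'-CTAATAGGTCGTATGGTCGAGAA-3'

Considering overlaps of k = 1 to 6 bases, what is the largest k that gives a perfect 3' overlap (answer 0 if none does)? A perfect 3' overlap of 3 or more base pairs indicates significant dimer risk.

Longest perfect overlap: 0 complementary base pairs; below the dimer-risk threshold (threshold 3).

Last 6 bases (5'→3') — forward …TAGTGA, reverse …CGAGAA.
Reverse complement of the reverse primer's last 6 bases: TTCTCG; its first k bases are the reverse complement of the reverse primer's last k bases, so a perfect k-base overlap needs the forward primer's last k bases to equal them.
Comparing (forward last k vs required): k=1: A vs T ✗; k=2: GA vs TT ✗; k=3: TGA vs TTC ✗; k=4: GTGA vs TTCT ✗; k=5: AGTGA vs TTCTC ✗; k=6: TAGTGA vs TTCTCG ✗.
No overlap length from 1 to 6 is perfect, so the longest perfect 3' overlap is 0.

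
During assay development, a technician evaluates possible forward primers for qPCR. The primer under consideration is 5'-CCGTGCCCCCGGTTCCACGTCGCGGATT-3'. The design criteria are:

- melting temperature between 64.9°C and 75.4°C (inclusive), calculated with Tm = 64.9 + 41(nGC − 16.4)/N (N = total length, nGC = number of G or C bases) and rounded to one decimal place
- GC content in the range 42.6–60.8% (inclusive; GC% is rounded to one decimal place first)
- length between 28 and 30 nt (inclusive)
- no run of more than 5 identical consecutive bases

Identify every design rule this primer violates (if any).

Fails: GC content.

Base counts: A=2, T=6, G=8, C=12 (length 28).
Tm: Tm = 64.9 + 41·(20 − 16.4)/28 = 70.2°C ✓
GC content: GC 20/28 = 71.4%, outside 42.6–60.8% ✗
length: length 28 ✓
homopolymer run: longest run = 5 ✓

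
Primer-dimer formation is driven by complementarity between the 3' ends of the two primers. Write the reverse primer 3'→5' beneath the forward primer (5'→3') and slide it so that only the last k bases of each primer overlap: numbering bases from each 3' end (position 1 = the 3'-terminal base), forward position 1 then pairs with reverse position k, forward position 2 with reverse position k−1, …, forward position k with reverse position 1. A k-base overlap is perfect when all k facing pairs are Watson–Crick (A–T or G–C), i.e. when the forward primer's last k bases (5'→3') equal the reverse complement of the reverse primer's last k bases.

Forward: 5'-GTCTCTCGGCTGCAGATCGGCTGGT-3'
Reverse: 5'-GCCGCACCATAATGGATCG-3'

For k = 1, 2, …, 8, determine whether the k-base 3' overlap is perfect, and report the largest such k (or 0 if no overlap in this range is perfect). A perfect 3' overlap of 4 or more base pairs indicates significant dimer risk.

Last 8 bases (5'→3') — forward …CGGCTGGT, reverse …ATGGATCG.
Reverse complement of the reverse primer's last 8 bases: CGATCCAT; its first k bases are the reverse complement of the reverse primer's last k bases, so a perfect k-base overlap needs the forward primer's last k bases to equal them.
Comparing (forward last k vs required): k=1: T vs C ✗; k=2: GT vs CG ✗; k=3: GGT vs CGA ✗; k=4: TGGT vs CGAT ✗; k=5: CTGGT vs CGATC ✗; k=6: GCTGGT vs CGATCC ✗; k=7: GGCTGGT vs CGATCCA ✗; k=8: CGGCTGGT vs CGATCCAT ✗.
No overlap length from 1 to 8 is perfect, so the longest perfect 3' overlap is 0.

Longest perfect overlap: 0 complementary base pairs; below the dimer-risk threshold (threshold 4).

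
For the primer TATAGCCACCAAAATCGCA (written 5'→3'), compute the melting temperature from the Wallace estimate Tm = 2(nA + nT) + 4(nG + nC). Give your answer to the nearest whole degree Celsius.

Base counts: A=8, T=3, G=2, C=6 (length 19).
Tm = 2·(8+3) + 4·(2+6) = 2·11 + 4·8 = 22 + 32 = 54°C.

54°C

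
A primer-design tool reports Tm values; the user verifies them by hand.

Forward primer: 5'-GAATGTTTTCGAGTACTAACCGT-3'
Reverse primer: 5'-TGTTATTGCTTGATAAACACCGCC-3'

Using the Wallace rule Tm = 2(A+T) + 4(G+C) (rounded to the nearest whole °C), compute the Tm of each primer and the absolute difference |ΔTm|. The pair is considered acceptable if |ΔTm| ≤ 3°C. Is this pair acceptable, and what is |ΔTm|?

Forward: A=6 T=8 G=5 C=4 → Tm = 2·14 + 4·9 = 64°C.
Reverse: A=6 T=8 G=4 C=6 → Tm = 2·14 + 4·10 = 68°C.
|ΔTm| = |64 − 68| = 4°C, > 3°C.

|ΔTm| = 4°C; the pair is not acceptable.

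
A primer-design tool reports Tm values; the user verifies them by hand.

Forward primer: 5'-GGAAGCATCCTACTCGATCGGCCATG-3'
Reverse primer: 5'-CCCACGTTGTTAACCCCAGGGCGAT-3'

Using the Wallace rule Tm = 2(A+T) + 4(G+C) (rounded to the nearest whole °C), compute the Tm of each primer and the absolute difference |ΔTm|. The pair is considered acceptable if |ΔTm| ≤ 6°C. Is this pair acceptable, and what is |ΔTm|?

|ΔTm| = 2°C; the pair is acceptable.

Forward: A=6 T=5 G=7 C=8 → Tm = 2·11 + 4·15 = 82°C.
Reverse: A=5 T=5 G=6 C=9 → Tm = 2·10 + 4·15 = 80°C.
|ΔTm| = |82 − 80| = 2°C, ≤ 6°C.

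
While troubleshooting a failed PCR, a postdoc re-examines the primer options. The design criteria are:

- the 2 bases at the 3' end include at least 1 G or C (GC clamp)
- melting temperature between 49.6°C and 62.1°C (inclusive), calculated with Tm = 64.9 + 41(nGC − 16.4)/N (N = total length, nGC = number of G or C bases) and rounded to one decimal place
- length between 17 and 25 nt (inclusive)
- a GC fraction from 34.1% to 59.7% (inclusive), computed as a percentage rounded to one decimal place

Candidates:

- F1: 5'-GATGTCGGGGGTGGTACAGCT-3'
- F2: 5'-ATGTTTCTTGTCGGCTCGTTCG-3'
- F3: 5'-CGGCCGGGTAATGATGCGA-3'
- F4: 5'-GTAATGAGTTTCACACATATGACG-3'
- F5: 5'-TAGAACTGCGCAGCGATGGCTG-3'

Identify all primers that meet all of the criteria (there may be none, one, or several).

F1 (21 nt, A=3 T=5 G=10 C=3): 3' end CT has 1 G/C ✓; Tm = 64.9 + 41·(13 − 16.4)/21 = 58.3°C ✓; length 21 ✓; GC 13/21 = 61.9%, outside 34.1–59.7% ✗ — fails.
F2 (22 nt, A=1 T=10 G=6 C=5): 3' end CG has 2 G/C ✓; Tm = 64.9 + 41·(11 − 16.4)/22 = 54.8°C ✓; length 22 ✓; GC 11/22 = 50.0% ✓ — passes.
F3 (19 nt, A=4 T=3 G=8 C=4): 3' end GA has 1 G/C ✓; Tm = 64.9 + 41·(12 − 16.4)/19 = 55.4°C ✓; length 19 ✓; GC 12/19 = 63.2%, outside 34.1–59.7% ✗ — fails.
F4 (24 nt, A=8 T=7 G=5 C=4): 3' end CG has 2 G/C ✓; Tm = 64.9 + 41·(9 − 16.4)/24 = 52.3°C ✓; length 24 ✓; GC 9/24 = 37.5% ✓ — passes.
F5 (22 nt, A=5 T=4 G=8 C=5): 3' end TG has 1 G/C ✓; Tm = 64.9 + 41·(13 − 16.4)/22 = 58.6°C ✓; length 22 ✓; GC 13/22 = 59.1% ✓ — passes.

F2, F4 and F5.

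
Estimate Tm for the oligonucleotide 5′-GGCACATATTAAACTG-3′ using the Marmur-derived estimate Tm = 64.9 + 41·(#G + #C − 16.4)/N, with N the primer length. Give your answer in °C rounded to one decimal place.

38.3°C

Base counts: A=6, T=4, G=3, C=3; G+C = 6, N = 16.
Tm = 64.9 + 41·(6 − 16.4)/16 = 64.9 + -426.40/16 = 38.3°C.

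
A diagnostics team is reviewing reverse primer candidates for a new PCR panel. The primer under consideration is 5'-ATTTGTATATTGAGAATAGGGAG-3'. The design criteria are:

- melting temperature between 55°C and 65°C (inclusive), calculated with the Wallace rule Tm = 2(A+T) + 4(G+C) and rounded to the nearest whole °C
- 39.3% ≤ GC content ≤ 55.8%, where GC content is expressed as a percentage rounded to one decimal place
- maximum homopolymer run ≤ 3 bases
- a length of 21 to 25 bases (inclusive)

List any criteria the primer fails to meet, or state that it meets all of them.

Fails: GC content.

Base counts: A=8, T=8, G=7, C=0 (length 23).
Tm: Tm = 2·16 + 4·7 = 60°C ✓
GC content: GC 7/23 = 30.4%, outside 39.3–55.8% ✗
homopolymer run: longest run = 3 ✓
length: length 23 ✓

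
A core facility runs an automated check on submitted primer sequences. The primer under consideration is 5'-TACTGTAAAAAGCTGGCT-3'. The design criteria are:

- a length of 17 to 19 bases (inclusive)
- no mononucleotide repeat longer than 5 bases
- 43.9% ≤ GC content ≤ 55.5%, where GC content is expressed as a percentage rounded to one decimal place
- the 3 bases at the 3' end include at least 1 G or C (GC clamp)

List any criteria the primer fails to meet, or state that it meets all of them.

Base counts: A=6, T=5, G=4, C=3 (length 18).
length: length 18 ✓
homopolymer run: longest run = 5 ✓
GC content: GC 7/18 = 38.9%, outside 43.9–55.5% ✗
GC clamp: 3' end GCT has 2 G/C ✓

Fails: GC content.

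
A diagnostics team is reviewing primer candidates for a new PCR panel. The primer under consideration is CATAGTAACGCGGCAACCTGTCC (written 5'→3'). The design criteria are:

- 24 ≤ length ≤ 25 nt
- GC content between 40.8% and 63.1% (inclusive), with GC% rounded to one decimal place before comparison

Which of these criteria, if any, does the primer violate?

Base counts: A=6, T=4, G=5, C=8 (length 23).
length: length 23, outside 24–25 ✗
GC content: GC 13/23 = 56.5% ✓

Fails: length.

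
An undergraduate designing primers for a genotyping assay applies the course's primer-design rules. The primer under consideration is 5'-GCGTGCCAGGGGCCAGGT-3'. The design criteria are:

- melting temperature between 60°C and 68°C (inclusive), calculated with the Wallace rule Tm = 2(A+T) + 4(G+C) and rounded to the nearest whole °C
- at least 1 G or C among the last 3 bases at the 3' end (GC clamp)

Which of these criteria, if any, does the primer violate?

Base counts: A=2, T=2, G=9, C=5 (length 18).
Tm: Tm = 2·4 + 4·14 = 64°C ✓
GC clamp: 3' end GGT has 2 G/C ✓

Meets all criteria.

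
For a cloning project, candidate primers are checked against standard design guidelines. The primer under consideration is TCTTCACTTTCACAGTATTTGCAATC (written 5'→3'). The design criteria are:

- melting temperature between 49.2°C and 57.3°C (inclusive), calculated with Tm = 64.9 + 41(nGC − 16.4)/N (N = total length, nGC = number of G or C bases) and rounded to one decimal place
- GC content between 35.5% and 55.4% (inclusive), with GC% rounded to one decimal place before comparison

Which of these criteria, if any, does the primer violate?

Base counts: A=6, T=11, G=2, C=7 (length 26).
Tm: Tm = 64.9 + 41·(9 − 16.4)/26 = 53.2°C ✓
GC content: GC 9/26 = 34.6%, outside 35.5–55.4% ✗

Fails: GC content.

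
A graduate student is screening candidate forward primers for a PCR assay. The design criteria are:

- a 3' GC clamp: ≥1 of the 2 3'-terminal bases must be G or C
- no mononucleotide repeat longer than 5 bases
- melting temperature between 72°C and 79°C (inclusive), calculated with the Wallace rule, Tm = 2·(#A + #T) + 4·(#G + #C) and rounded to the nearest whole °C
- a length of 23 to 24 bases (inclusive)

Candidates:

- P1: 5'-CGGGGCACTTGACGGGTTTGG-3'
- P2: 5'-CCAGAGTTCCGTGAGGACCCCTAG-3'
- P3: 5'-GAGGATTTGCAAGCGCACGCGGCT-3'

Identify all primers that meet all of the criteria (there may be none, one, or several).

P1 (21 nt, A=2 T=5 G=10 C=4): 3' end GG has 2 G/C ✓; longest run = 4 ✓; Tm = 2·7 + 4·14 = 70°C, outside 72–79°C ✗; length 21, outside 23–24 ✗ — fails.
P2 (24 nt, A=5 T=4 G=7 C=8): 3' end AG has 1 G/C ✓; longest run = 4 ✓; Tm = 2·9 + 4·15 = 78°C ✓; length 24 ✓ — passes.
P3 (24 nt, A=5 T=4 G=9 C=6): 3' end CT has 1 G/C ✓; longest run = 3 ✓; Tm = 2·9 + 4·15 = 78°C ✓; length 24 ✓ — passes.

P2 and P3.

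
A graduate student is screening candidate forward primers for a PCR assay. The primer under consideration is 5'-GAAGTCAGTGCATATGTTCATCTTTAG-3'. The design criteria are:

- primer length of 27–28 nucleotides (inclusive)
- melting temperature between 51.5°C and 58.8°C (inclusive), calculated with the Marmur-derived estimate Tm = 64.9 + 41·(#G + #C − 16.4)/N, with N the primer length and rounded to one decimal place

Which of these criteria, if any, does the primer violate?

Base counts: A=7, T=10, G=6, C=4 (length 27).
length: length 27 ✓
Tm: Tm = 64.9 + 41·(10 − 16.4)/27 = 55.2°C ✓

Meets all criteria.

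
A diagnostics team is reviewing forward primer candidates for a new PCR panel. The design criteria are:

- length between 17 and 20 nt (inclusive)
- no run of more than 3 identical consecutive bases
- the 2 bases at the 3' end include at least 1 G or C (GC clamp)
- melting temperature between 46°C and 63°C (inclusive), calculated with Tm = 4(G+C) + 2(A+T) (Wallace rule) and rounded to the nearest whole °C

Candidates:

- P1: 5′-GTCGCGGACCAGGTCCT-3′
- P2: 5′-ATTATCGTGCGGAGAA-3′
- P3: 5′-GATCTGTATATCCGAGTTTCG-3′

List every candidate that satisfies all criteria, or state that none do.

P1 only.

P1 (17 nt, A=2 T=3 G=6 C=6): length 17 ✓; longest run = 2 ✓; 3' end CT has 1 G/C ✓; Tm = 2·5 + 4·12 = 58°C ✓ — passes.
P2 (16 nt, A=5 T=4 G=5 C=2): length 16, outside 17–20 ✗; longest run = 2 ✓; 3' end AA has 0 G/C, need ≥1 ✗; Tm = 2·9 + 4·7 = 46°C ✓ — fails.
P3 (21 nt, A=4 T=8 G=5 C=4): length 21, outside 17–20 ✗; longest run = 3 ✓; 3' end CG has 2 G/C ✓; Tm = 2·12 + 4·9 = 60°C ✓ — fails.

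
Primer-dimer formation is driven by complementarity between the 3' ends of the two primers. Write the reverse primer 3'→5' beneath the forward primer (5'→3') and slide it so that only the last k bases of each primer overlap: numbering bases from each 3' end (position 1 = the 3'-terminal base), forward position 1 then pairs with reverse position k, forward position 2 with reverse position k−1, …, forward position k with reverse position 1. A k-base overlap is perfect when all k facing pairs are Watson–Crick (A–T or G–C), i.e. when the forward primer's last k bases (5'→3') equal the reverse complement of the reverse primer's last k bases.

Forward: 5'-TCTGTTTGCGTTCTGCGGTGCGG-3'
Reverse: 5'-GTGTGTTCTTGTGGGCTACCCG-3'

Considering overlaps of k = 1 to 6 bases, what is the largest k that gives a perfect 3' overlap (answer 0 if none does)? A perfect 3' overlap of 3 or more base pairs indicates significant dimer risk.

Last 6 bases (5'→3') — forward …GTGCGG, reverse …TACCCG.
Reverse complement of the reverse primer's last 6 bases: CGGGTA; its first k bases are the reverse complement of the reverse primer's last k bases, so a perfect k-base overlap needs the forward primer's last k bases to equal them.
Comparing (forward last k vs required): k=1: G vs C ✗; k=2: GG vs CG ✗; k=3: CGG vs CGG ✓; k=4: GCGG vs CGGG ✗; k=5: TGCGG vs CGGGT ✗; k=6: GTGCGG vs CGGGTA ✗.
Only k = 3 is perfect, so the longest perfect 3' overlap is 3.

Longest perfect overlap: 3 complementary base pairs; significant dimer risk (threshold 3).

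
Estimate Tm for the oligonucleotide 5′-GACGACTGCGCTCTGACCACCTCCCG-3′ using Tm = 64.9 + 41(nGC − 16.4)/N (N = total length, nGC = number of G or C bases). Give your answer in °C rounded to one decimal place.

67.4°C

Base counts: A=4, T=4, G=6, C=12; G+C = 18, N = 26.
Tm = 64.9 + 41·(18 − 16.4)/26 = 64.9 + 65.60/26 = 67.4°C.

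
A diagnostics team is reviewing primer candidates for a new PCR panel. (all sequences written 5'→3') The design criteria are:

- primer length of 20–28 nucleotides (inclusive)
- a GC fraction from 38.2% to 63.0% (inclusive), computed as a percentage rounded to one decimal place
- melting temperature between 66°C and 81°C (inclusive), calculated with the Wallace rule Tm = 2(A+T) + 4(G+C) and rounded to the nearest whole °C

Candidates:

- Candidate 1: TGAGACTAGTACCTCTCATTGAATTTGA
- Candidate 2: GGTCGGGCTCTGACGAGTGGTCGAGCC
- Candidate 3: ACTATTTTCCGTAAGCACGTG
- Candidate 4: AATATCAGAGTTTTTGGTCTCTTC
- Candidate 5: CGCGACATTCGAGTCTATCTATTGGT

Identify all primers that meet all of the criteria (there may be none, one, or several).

Candidate 5 only.

Candidate 1 (28 nt, A=8 T=10 G=5 C=5): length 28 ✓; GC 10/28 = 35.7%, outside 38.2–63.0% ✗; Tm = 2·18 + 4·10 = 76°C ✓ — fails.
Candidate 2 (27 nt, A=3 T=5 G=12 C=7): length 27 ✓; GC 19/27 = 70.4%, outside 38.2–63.0% ✗; Tm = 2·8 + 4·19 = 92°C, outside 66–81°C ✗ — fails.
Candidate 3 (21 nt, A=5 T=7 G=4 C=5): length 21 ✓; GC 9/21 = 42.9% ✓; Tm = 2·12 + 4·9 = 60°C, outside 66–81°C ✗ — fails.
Candidate 4 (24 nt, A=5 T=11 G=4 C=4): length 24 ✓; GC 8/24 = 33.3%, outside 38.2–63.0% ✗; Tm = 2·16 + 4·8 = 64°C, outside 66–81°C ✗ — fails.
Candidate 5 (26 nt, A=5 T=9 G=6 C=6): length 26 ✓; GC 12/26 = 46.2% ✓; Tm = 2·14 + 4·12 = 76°C ✓ — passes.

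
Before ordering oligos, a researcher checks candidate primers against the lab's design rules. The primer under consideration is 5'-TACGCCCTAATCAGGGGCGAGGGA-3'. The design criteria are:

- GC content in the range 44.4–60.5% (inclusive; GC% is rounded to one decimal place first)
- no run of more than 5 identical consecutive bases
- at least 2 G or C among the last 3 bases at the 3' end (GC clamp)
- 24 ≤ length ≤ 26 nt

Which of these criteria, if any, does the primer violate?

Base counts: A=6, T=3, G=9, C=6 (length 24).
GC content: GC 15/24 = 62.5%, outside 44.4–60.5% ✗
homopolymer run: longest run = 4 ✓
GC clamp: 3' end GGA has 2 G/C ✓
length: length 24 ✓

Fails: GC content.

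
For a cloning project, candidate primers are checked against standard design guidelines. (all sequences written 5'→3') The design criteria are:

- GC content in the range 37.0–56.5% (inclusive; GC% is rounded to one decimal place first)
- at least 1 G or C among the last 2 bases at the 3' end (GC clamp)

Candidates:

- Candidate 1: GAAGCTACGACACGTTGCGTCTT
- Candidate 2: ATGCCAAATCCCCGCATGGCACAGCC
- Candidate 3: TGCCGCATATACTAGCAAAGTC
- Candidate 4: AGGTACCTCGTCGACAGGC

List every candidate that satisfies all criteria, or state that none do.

Candidate 1 (23 nt, A=5 T=6 G=6 C=6): GC 12/23 = 52.2% ✓; 3' end TT has 0 G/C, need ≥1 ✗ — fails.
Candidate 2 (26 nt, A=7 T=3 G=5 C=11): GC 16/26 = 61.5%, outside 37.0–56.5% ✗; 3' end CC has 2 G/C ✓ — fails.
Candidate 3 (22 nt, A=7 T=5 G=4 C=6): GC 10/22 = 45.5% ✓; 3' end TC has 1 G/C ✓ — passes.
Candidate 4 (19 nt, A=4 T=3 G=6 C=6): GC 12/19 = 63.2%, outside 37.0–56.5% ✗; 3' end GC has 2 G/C ✓ — fails.

Candidate 3 only.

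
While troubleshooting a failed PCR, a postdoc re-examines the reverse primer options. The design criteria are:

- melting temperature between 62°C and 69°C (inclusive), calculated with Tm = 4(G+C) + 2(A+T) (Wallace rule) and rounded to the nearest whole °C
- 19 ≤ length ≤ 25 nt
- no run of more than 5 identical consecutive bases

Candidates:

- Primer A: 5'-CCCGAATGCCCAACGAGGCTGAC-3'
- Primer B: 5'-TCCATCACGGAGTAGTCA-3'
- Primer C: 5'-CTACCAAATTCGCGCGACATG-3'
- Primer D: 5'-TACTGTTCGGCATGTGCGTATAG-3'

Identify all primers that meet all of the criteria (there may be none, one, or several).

Primer A (23 nt, A=6 T=2 G=6 C=9): Tm = 2·8 + 4·15 = 76°C, outside 62–69°C ✗; length 23 ✓; longest run = 3 ✓ — fails.
Primer B (18 nt, A=5 T=4 G=4 C=5): Tm = 2·9 + 4·9 = 54°C, outside 62–69°C ✗; length 18, outside 19–25 ✗; longest run = 2 ✓ — fails.
Primer C (21 nt, A=6 T=4 G=4 C=7): Tm = 2·10 + 4·11 = 64°C ✓; length 21 ✓; longest run = 3 ✓ — passes.
Primer D (23 nt, A=4 T=8 G=7 C=4): Tm = 2·12 + 4·11 = 68°C ✓; length 23 ✓; longest run = 2 ✓ — passes.

Primer C and Primer D.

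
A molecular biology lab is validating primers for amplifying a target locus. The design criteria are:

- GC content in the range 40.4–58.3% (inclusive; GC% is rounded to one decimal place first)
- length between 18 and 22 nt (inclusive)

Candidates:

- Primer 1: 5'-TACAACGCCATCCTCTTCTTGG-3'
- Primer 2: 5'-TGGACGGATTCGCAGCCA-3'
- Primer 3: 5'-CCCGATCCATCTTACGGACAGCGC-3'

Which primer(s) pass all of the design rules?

Primer 1 (22 nt, A=4 T=7 G=3 C=8): GC 11/22 = 50.0% ✓; length 22 ✓ — passes.
Primer 2 (18 nt, A=4 T=3 G=6 C=5): GC 11/18 = 61.1%, outside 40.4–58.3% ✗; length 18 ✓ — fails.
Primer 3 (24 nt, A=5 T=4 G=5 C=10): GC 15/24 = 62.5%, outside 40.4–58.3% ✗; length 24, outside 18–22 ✗ — fails.

Primer 1 only.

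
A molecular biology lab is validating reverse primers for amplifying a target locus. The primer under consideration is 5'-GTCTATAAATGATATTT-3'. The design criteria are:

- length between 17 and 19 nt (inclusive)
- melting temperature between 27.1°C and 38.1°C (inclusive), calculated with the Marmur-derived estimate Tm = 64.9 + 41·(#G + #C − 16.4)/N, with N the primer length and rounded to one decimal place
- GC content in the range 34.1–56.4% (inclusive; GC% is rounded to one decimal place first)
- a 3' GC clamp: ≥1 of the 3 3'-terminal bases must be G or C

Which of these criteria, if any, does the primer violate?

Fails: GC content, GC clamp.

Base counts: A=6, T=8, G=2, C=1 (length 17).
length: length 17 ✓
Tm: Tm = 64.9 + 41·(3 − 16.4)/17 = 32.6°C ✓
GC content: GC 3/17 = 17.6%, outside 34.1–56.4% ✗
GC clamp: 3' end TTT has 0 G/C, need ≥1 ✗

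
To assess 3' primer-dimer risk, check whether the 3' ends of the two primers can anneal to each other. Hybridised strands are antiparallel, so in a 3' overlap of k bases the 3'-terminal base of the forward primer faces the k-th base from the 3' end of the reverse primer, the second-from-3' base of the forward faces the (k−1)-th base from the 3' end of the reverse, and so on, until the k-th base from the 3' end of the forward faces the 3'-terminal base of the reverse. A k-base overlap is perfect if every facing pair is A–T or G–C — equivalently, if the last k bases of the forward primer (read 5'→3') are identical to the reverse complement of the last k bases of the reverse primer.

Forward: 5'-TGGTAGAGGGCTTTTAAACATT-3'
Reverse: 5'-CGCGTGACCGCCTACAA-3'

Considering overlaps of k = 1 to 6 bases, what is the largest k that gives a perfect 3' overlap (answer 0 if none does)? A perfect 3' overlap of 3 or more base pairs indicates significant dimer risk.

Last 6 bases (5'→3') — forward …AACATT, reverse …CTACAA.
Reverse complement of the reverse primer's last 6 bases: TTGTAG; its first k bases are the reverse complement of the reverse primer's last k bases, so a perfect k-base overlap needs the forward primer's last k bases to equal them.
Comparing (forward last k vs required): k=1: T vs T ✓; k=2: TT vs TT ✓; k=3: ATT vs TTG ✗; k=4: CATT vs TTGT ✗; k=5: ACATT vs TTGTA ✗; k=6: AACATT vs TTGTAG ✗.
Perfect overlaps at k = 1, 2; the largest is 2.

Longest perfect overlap: 2 complementary base pairs; below the dimer-risk threshold (threshold 3).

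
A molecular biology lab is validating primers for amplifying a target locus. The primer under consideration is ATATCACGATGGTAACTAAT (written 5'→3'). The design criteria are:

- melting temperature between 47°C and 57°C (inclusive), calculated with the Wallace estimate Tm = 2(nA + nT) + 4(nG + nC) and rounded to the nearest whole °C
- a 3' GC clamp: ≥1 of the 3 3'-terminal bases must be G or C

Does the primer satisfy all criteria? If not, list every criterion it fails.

Base counts: A=8, T=6, G=3, C=3 (length 20).
Tm: Tm = 2·14 + 4·6 = 52°C ✓
GC clamp: 3' end AAT has 0 G/C, need ≥1 ✗

Fails: GC clamp.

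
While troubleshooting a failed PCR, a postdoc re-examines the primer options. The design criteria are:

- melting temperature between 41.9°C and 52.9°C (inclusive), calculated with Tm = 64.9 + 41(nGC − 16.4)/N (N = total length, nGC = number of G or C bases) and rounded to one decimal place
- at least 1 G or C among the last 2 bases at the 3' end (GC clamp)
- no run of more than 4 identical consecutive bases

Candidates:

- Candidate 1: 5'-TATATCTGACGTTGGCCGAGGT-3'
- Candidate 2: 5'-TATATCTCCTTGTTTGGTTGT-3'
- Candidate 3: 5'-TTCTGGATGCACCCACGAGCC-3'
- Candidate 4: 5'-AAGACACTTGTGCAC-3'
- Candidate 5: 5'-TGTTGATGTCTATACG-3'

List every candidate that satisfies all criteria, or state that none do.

Candidate 2 only.

Candidate 1 (22 nt, A=4 T=7 G=7 C=4): Tm = 64.9 + 41·(11 − 16.4)/22 = 54.8°C, outside 41.9–52.9°C ✗; 3' end GT has 1 G/C ✓; longest run = 2 ✓ — fails.
Candidate 2 (21 nt, A=2 T=12 G=4 C=3): Tm = 64.9 + 41·(7 − 16.4)/21 = 46.5°C ✓; 3' end GT has 1 G/C ✓; longest run = 3 ✓ — passes.
Candidate 3 (21 nt, A=4 T=4 G=5 C=8): Tm = 64.9 + 41·(13 − 16.4)/21 = 58.3°C, outside 41.9–52.9°C ✗; 3' end CC has 2 G/C ✓; longest run = 3 ✓ — fails.
Candidate 4 (15 nt, A=5 T=3 G=3 C=4): Tm = 64.9 + 41·(7 − 16.4)/15 = 39.2°C, outside 41.9–52.9°C ✗; 3' end AC has 1 G/C ✓; longest run = 2 ✓ — fails.
Candidate 5 (16 nt, A=3 T=7 G=4 C=2): Tm = 64.9 + 41·(6 − 16.4)/16 = 38.3°C, outside 41.9–52.9°C ✗; 3' end CG has 2 G/C ✓; longest run = 2 ✓ — fails.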